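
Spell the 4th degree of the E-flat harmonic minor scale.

Ab

Degree 4 takes the letter 3 steps above E, which is A.
In harmonic minor, degree 4 sits 5 semitones above the tonic. Eb + 5 semitones is pitch class 8, spelled on A as Ab.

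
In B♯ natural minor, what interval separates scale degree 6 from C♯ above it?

Scale degree 6 of B# natural minor is G#.
G# up to C#: letters G→C make it a fourth; 5 semitones makes it perfect.

perfect fourth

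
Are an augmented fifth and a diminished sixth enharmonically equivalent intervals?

No

An augmented fifth spans 8 semitones; a diminished sixth spans 7.
The spans differ, so they are not enharmonic equivalents.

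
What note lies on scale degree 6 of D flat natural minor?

Bbb

The Db natural minor scale runs Db Eb Fb Gb Ab Bbb Cb.
Degree 6 is Bbb.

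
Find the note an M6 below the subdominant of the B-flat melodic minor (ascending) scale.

The subdominant of Bb melodic minor (ascending) is Eb.
A major sixth (9 semitones) below Eb lands on the letter G, giving Gb.

Gb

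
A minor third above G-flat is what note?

Bbb

G up a major third is B, so the target letter is B.
From Gb, a minor third is 3 semitones up: Bbb.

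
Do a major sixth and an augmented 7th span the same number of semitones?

No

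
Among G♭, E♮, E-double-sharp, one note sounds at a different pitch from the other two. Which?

E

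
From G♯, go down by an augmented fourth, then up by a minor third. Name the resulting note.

F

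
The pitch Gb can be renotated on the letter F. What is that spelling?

F#

Plain F sits 1 semitone below Gb, so on the letter F the same pitch needs a sharp: F#.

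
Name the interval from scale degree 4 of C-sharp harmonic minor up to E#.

Scale degree 4 of C# harmonic minor is F#.
F# up to E#: letters F→E make it a seventh; 11 semitones makes it major.

major seventh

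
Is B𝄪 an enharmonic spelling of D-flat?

Yes

B## = pitch class 1 and Db = pitch class 1 — the same pitch class, so they are enharmonic equivalents.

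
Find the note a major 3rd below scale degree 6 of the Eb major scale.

Ab

Scale degree 6 of Eb major is C.
A major third (4 semitones) below C lands on the letter A, giving Ab.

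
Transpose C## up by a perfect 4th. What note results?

A fourth above C lands on the letter F.
A perfect fourth spans 5 semitones, so C## moves to pitch class 7. On the letter F that is F##.

F##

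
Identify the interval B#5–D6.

Counting letters B–C–D gives a third.
B#→D = 2 semitones, 2 narrower than the major third (4), so diminished.

diminished third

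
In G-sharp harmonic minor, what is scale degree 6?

E

Degree 6 takes the letter 5 steps above G, which is E.
In harmonic minor, degree 6 sits 8 semitones above the tonic. G# + 8 semitones is pitch class 4, spelled on E as E.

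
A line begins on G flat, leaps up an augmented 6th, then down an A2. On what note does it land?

Db

An augmented sixth up from Gb is E (letter E, 10 semitones up).
An augmented second down from E is Db (letter D, 3 semitones down).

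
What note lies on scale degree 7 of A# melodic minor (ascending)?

G##

The A# melodic minor (ascending) scale runs A# B# C# D# E# F## G##.
Degree 7 is G##.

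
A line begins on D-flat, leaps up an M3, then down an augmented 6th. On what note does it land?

Abb

A major third up from Db is F (letter F, 4 semitones up).
An augmented sixth down from F is Abb (letter A, 10 semitones down).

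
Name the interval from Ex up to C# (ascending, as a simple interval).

diminished sixth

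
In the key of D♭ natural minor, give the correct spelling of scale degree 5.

The Db natural minor scale runs Db Eb Fb Gb Ab Bbb Cb.
Degree 5 is Ab.

Ab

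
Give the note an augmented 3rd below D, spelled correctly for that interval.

A third below D lands on the letter B.
An augmented third spans 5 semitones, so D moves to pitch class 9. On the letter B that is Bbb.

Bbb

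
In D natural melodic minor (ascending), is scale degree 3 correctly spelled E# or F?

Each scale degree takes a distinct letter name. Degree 3 of a scale on D must use the letter F.
F and E# are enharmonically the same pitch, but only F uses the letter F, so it is the correct spelling here.

F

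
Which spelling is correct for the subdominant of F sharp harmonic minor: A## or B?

Each scale degree takes a distinct letter name. Degree 4 of a scale on F must use the letter B.
B and A## are enharmonically the same pitch, but only B uses the letter B, so it is the correct spelling here.

B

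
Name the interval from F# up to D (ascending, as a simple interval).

minor sixth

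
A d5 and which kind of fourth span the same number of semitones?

augmented

A diminished fifth spans 6 semitones.
A fourth spanning 6 semitones is augmented (the perfect fourth is 5).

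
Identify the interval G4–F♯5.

major seventh

Counting letters G–A–B–C–D–E–F gives a seventh.
G→F# = 11 semitones, exactly the major seventh.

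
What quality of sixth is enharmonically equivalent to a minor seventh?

augmented

A minor seventh spans 10 semitones.
A sixth spanning 10 semitones is augmented (the major sixth is 9).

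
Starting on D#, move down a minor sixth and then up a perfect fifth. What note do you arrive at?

C##

A minor sixth down from D# is F## (letter F, 8 semitones down).
A perfect fifth up from F## is C## (letter C, 7 semitones up).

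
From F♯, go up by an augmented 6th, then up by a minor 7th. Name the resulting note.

C##

An augmented sixth up from F# is D## (letter D, 10 semitones up).
A minor seventh up from D## is C## (letter C, 10 semitones up).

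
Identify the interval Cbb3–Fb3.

augmented fourth

The letter names run C→F, a span of 3 letter steps, so the interval is some kind of fourth.
Cbb to Fb is 6 semitones. A perfect fourth is 5, so 6 makes it augmented.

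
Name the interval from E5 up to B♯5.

augmented fifth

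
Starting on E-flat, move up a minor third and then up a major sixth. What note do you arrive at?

Eb

A minor third up from Eb is Gb (letter G, 3 semitones up).
A major sixth up from Gb is Eb (letter E, 9 semitones up).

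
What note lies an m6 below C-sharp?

E#

C down a major sixth is Eb, so the target letter is E.
From C#, a minor sixth is 8 semitones down: E#.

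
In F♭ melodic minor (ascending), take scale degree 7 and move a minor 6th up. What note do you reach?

Scale degree 7 of Fb melodic minor (ascending) is Eb.
A minor sixth (8 semitones) above Eb lands on the letter C, giving Cb.

Cb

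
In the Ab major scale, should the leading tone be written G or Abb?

G

Each scale degree takes a distinct letter name. Degree 7 of a scale on A must use the letter G.
G and Abb are enharmonically the same pitch, but only G uses the letter G, so it is the correct spelling here.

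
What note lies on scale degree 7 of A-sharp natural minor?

G#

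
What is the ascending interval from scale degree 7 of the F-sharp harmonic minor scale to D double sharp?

Scale degree 7 of F# harmonic minor is E#.
E# up to D##: letters E→D make it a seventh; 11 semitones makes it major.

major seventh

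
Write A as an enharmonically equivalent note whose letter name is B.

Plain B sits 2 semitones above A, so on the letter B the same pitch needs a double flat: Bbb.

Bbb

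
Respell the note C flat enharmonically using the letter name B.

B

Cb is pitch class 11. The letter B alone is pitch class 11.
Pitch class 11 on B needs no accidental: B.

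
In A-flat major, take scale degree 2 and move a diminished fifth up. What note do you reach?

Fb

Scale degree 2 of Ab major is Bb.
A diminished fifth (6 semitones) above Bb lands on the letter F, giving Fb.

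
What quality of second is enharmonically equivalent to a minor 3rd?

augmented

A minor third spans 3 semitones.
A second spanning 3 semitones is augmented (the major second is 2).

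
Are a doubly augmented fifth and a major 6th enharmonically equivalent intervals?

Yes

A doubly augmented fifth spans 9 semitones; a major sixth spans 9.
They are enharmonically equivalent.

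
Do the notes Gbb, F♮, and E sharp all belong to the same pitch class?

Yes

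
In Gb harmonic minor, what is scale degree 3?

The Gb harmonic minor scale runs Gb Ab Bbb Cb Db Ebb F.
Degree 3 is Bbb.

Bbb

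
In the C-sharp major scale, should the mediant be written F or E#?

E#

Each scale degree takes a distinct letter name. Degree 3 of a scale on C must use the letter E.
E# and F are enharmonically the same pitch, but only E# uses the letter E, so it is the correct spelling here.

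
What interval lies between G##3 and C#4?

The letter names run G→C, a span of 3 letter steps, so the interval is some kind of fourth.
G## to C# is 4 semitones. A perfect fourth is 5, so 4 makes it diminished.

diminished fourth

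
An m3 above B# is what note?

B up a major third is D#, so the target letter is D.
From B#, a minor third is 3 semitones up: D#.

D#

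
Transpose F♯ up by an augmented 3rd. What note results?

A##

F up a major third is A, so the target letter is A.
From F#, an augmented third is 5 semitones up: A##.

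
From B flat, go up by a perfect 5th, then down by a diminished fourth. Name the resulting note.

C#

A perfect fifth up from Bb is F (letter F, 7 semitones up).
A diminished fourth down from F is C# (letter C, 4 semitones down).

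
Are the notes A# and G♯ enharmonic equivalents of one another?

No

A# is pitch class 10; G# is pitch class 8.
The pitch classes differ (10 vs. 8), so they are not enharmonic equivalents.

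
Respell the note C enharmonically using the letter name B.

C is pitch class 0. The letter B alone is pitch class 11.
To reach pitch class 0 from B requires an offset of +1 semitone, i.e. sharp: B#.

B#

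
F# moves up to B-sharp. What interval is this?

Counting letters F–G–A–B gives a fourth.
F#→B# = 6 semitones, 1 wider than the perfect fourth (5), so augmented.

augmented fourth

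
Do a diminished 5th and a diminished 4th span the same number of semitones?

A diminished fifth spans 6 semitones; a diminished fourth spans 4.
The spans differ, so they are not enharmonic equivalents.

No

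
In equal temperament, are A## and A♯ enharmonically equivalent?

No

A## is pitch class 11; A# is pitch class 10.
The pitch classes differ (11 vs. 10), so they are not enharmonic equivalents.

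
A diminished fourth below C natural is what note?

A fourth below C lands on the letter G.
A diminished fourth spans 4 semitones, so C moves to pitch class 8. On the letter G that is G#.

G#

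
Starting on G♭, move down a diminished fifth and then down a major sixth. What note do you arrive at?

A diminished fifth down from Gb is C (letter C, 6 semitones down).
A major sixth down from C is Eb (letter E, 9 semitones down).

Eb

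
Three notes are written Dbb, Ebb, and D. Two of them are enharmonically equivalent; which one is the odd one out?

In 12-tone equal temperament, enharmonic equivalents share a pitch class. Dbb is pitch class 0; Ebb is pitch class 2; D is pitch class 2.
Ebb and D share pitch class 2, while Dbb is pitch class 0.

Dbb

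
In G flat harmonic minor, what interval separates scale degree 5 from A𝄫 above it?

diminished fifth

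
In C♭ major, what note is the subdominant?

Fb

The Cb major scale runs Cb Db Eb Fb Gb Ab Bb.
Degree 4 is Fb.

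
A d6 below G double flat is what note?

A sixth below G lands on the letter B.
A diminished sixth spans 7 semitones, so Gbb moves to pitch class 10. On the letter B that is Bb.

Bb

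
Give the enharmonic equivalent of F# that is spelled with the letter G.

Gb

F# is pitch class 6. The letter G alone is pitch class 7.
To reach pitch class 6 from G requires an offset of -1 semitone, i.e. flat: Gb.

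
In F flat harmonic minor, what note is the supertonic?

Gb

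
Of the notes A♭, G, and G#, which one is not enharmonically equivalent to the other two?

G

In 12-tone equal temperament, enharmonic equivalents share a pitch class. Ab is pitch class 8; G is pitch class 7; G# is pitch class 8.
Ab and G# share pitch class 8, while G is pitch class 7.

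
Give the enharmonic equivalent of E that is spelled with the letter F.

Plain F sits 1 semitone above E, so on the letter F the same pitch needs a flat: Fb.

Fb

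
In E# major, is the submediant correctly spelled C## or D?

C##

Each scale degree takes a distinct letter name. Degree 6 of a scale on E must use the letter C.
C## and D are enharmonically the same pitch, but only C## uses the letter C, so it is the correct spelling here.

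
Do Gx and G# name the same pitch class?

No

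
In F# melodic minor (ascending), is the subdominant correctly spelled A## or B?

Each scale degree takes a distinct letter name. Degree 4 of a scale on F must use the letter B.
B and A## are enharmonically the same pitch, but only B uses the letter B, so it is the correct spelling here.

B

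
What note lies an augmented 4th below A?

A fourth below A lands on the letter E.
An augmented fourth spans 6 semitones, so A moves to pitch class 3. On the letter E that is Eb.

Eb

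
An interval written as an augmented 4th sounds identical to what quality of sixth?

doubly diminished

An augmented fourth spans 6 semitones.
A sixth spanning 6 semitones is doubly diminished (the major sixth is 9).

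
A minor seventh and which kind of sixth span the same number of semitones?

augmented

A minor seventh spans 10 semitones.
A sixth spanning 10 semitones is augmented (the major sixth is 9).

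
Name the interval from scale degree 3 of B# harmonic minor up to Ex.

augmented second

Scale degree 3 of B# harmonic minor is D#.
D# up to E##: letters D→E make it a second; 3 semitones makes it augmented.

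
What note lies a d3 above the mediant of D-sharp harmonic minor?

The mediant of D# harmonic minor is F#.
A diminished third (2 semitones) above F# lands on the letter A, giving Ab.

Ab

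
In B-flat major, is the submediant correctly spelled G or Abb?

G

Each scale degree takes a distinct letter name. Degree 6 of a scale on B must use the letter G.
G and Abb are enharmonically the same pitch, but only G uses the letter G, so it is the correct spelling here.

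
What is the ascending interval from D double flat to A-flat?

augmented fifth

Counting letters D–E–F–G–A gives a fifth.
Dbb→Ab = 8 semitones, 1 wider than the perfect fifth (7), so augmented.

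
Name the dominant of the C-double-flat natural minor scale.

Gbb

Degree 5 takes the letter 4 steps above C, which is G.
In natural minor, degree 5 sits 7 semitones above the tonic. Cbb + 7 semitones is pitch class 5, spelled on G as Gbb.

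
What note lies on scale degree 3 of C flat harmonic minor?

Ebb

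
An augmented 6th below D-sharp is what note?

F

D down a major sixth is F, so the target letter is F.
From D#, an augmented sixth is 10 semitones down: F.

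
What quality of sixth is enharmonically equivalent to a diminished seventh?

A diminished seventh spans 9 semitones.
A sixth spanning 9 semitones is major (the major sixth is 9).

major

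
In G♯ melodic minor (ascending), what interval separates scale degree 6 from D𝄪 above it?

major seventh

Scale degree 6 of G# melodic minor (ascending) is E#.
E# up to D##: letters E→D make it a seventh; 11 semitones makes it major.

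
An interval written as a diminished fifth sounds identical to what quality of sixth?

doubly diminished

A diminished fifth spans 6 semitones.
A sixth spanning 6 semitones is doubly diminished (the major sixth is 9).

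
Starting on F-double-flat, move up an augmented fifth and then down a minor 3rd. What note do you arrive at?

Ab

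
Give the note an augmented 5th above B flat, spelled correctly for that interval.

A fifth above B lands on the letter F.
An augmented fifth spans 8 semitones, so Bb moves to pitch class 6. On the letter F that is F#.

F#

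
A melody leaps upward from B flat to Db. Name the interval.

The letter names run B→D, a span of 2 letter steps, so the interval is some kind of third.
Bb to Db is 3 semitones. A major third is 4, so 3 makes it minor.

minor third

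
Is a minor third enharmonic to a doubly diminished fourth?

A minor third spans 3 semitones; a doubly diminished fourth spans 3.
They are enharmonically equivalent.

Yes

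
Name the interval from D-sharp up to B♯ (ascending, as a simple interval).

Counting letters D–E–F–G–A–B gives a sixth.
D#→B# = 9 semitones, exactly the major sixth.

major sixth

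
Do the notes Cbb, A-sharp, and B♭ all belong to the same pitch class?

Yes

Cbb is pitch class 10; A# is pitch class 10; Bb is pitch class 10.
All spellings map to pitch class 10, so they are enharmonically equivalent.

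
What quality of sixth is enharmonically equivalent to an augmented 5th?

An augmented fifth spans 8 semitones.
A sixth spanning 8 semitones is minor (the major sixth is 9).

minor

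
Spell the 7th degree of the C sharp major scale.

B#

Degree 7 takes the letter 6 steps above C, which is B.
In major, degree 7 sits 11 semitones above the tonic. C# + 11 semitones is pitch class 0, spelled on B as B#.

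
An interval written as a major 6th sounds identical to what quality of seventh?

A major sixth spans 9 semitones.
A seventh spanning 9 semitones is diminished (the major seventh is 11).

diminished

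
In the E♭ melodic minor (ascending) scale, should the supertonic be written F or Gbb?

Each scale degree takes a distinct letter name. Degree 2 of a scale on E must use the letter F.
F and Gbb are enharmonically the same pitch, but only F uses the letter F, so it is the correct spelling here.

F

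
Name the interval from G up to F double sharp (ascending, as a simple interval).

Counting letters G–A–B–C–D–E–F gives a seventh.
G→F## = 12 semitones, 1 wider than the major seventh (11), so augmented.

augmented seventh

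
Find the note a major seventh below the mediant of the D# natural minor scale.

G

The mediant of D# natural minor is F#.
A major seventh (11 semitones) below F# lands on the letter G, giving G.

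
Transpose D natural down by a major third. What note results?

A third below D lands on the letter B.
A major third spans 4 semitones, so D moves to pitch class 10. On the letter B that is Bb.

Bb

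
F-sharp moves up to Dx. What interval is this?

augmented sixth

Counting letters F–G–A–B–C–D gives a sixth.
F#→D## = 10 semitones, 1 wider than the major sixth (9), so augmented.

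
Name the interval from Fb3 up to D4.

The letter names run F→D, a span of 5 letter steps, so the interval is some kind of sixth.
Fb to D is 10 semitones. A major sixth is 9, so 10 makes it augmented.

augmented sixth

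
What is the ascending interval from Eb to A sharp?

Counting letters E–F–G–A gives a fourth.
Eb→A# = 7 semitones, 2 wider than the perfect fourth (5), so doubly augmented.

doubly augmented fourth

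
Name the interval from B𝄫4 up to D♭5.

major third

Counting letters B–C–D gives a third.
Bbb→Db = 4 semitones, exactly the major third.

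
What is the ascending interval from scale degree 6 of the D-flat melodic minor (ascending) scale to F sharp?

Scale degree 6 of Db melodic minor (ascending) is Bb.
Bb up to F#: letters B→F make it a fifth; 8 semitones makes it augmented.

augmented fifth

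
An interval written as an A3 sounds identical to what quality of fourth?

An augmented third spans 5 semitones.
A fourth spanning 5 semitones is perfect (the perfect fourth is 5).

perfect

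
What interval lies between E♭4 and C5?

Counting letters E–F–G–A–B–C gives a sixth.
Eb→C = 9 semitones, exactly the major sixth.

major sixth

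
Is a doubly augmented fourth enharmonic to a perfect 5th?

Yes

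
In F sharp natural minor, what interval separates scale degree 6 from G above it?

perfect fourth

Scale degree 6 of F# natural minor is D.
D up to G: letters D→G make it a fourth; 5 semitones makes it perfect.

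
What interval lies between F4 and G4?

The letter names run F→G, a span of 1 letter step, so the interval is some kind of second.
F to G is 2 semitones. A major second is 2, so 2 makes it major.

major second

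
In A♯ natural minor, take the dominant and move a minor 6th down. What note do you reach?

The dominant of A# natural minor is E#.
A minor sixth (8 semitones) below E# lands on the letter G, giving G##.

G##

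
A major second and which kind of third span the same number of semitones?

diminished

A major second spans 2 semitones.
A third spanning 2 semitones is diminished (the major third is 4).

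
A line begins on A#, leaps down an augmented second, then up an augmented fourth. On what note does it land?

An augmented second down from A# is G (letter G, 3 semitones down).
An augmented fourth up from G is C# (letter C, 6 semitones up).

C#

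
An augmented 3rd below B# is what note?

B down a major third is G, so the target letter is G.
From B#, an augmented third is 5 semitones down: G.

G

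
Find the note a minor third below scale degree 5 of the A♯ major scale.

Scale degree 5 of A# major is E#.
A minor third (3 semitones) below E# lands on the letter C, giving C##.

C##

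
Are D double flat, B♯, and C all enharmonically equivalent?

Yes

Dbb = pitch class 0 and B# = pitch class 0 and C = pitch class 0 — the same pitch class, so they are enharmonic equivalents.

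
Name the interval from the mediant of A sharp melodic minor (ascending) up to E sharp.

major third

The mediant of A# melodic minor (ascending) is C#.
C# up to E#: letters C→E make it a third; 4 semitones makes it major.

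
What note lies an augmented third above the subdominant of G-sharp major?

E##

The subdominant of G# major is C#.
An augmented third (5 semitones) above C# lands on the letter E, giving E##.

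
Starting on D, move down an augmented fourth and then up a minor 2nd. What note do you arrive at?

An augmented fourth down from D is Ab (letter A, 6 semitones down).
A minor second up from Ab is Bbb (letter B, 1 semitone up).

Bbb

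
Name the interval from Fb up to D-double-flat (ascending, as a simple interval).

The letter names run F→D, a span of 5 letter steps, so the interval is some kind of sixth.
Fb to Dbb is 8 semitones. A major sixth is 9, so 8 makes it minor.

minor sixth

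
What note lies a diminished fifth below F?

A fifth below F lands on the letter B.
A diminished fifth spans 6 semitones, so F moves to pitch class 11. On the letter B that is B.

B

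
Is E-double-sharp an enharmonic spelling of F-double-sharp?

E## is pitch class 6; F## is pitch class 7.
The pitch classes differ (6 vs. 7), so they are not enharmonic equivalents.

No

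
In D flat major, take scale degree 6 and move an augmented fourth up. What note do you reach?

E

Scale degree 6 of Db major is Bb.
An augmented fourth (6 semitones) above Bb lands on the letter E, giving E.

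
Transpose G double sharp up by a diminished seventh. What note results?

F#

G up a major seventh is F#, so the target letter is F.
From G##, a diminished seventh is 9 semitones up: F#.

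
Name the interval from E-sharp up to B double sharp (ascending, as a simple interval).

augmented fifth

The letter names run E→B, a span of 4 letter steps, so the interval is some kind of fifth.
E# to B## is 8 semitones. A perfect fifth is 7, so 8 makes it augmented.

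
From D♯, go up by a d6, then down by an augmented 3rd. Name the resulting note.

A diminished sixth up from D# is Bb (letter B, 7 semitones up).
An augmented third down from Bb is Gbb (letter G, 5 semitones down).

Gbb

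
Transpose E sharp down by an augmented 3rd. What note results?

A third below E lands on the letter C.
An augmented third spans 5 semitones, so E# moves to pitch class 0. On the letter C that is C.

C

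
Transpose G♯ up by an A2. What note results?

A##

G up a major second is A, so the target letter is A.
From G#, an augmented second is 3 semitones up: A##.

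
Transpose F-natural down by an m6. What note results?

A

A sixth below F lands on the letter A.
A minor sixth spans 8 semitones, so F moves to pitch class 9. On the letter A that is A.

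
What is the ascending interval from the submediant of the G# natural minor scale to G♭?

The submediant of G# natural minor is E.
E up to Gb: letters E→G make it a third; 2 semitones makes it diminished.

diminished third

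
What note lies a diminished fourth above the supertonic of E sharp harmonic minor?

The supertonic of E# harmonic minor is F##.
A diminished fourth (4 semitones) above F## lands on the letter B, giving B.

B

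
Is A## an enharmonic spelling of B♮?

Yes

A## is pitch class 11; B is pitch class 11.
All spellings map to pitch class 11, so they are enharmonically equivalent.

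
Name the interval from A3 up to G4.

The letter names run A→G, a span of 6 letter steps, so the interval is some kind of seventh.
A to G is 10 semitones. A major seventh is 11, so 10 makes it minor.

minor seventh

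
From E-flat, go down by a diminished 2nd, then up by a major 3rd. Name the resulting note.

A diminished second down from Eb is D# (letter D, 0 semitones down).
A major third up from D# is F## (letter F, 4 semitones up).

F##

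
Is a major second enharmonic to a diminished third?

A major second spans 2 semitones; a diminished third spans 2.
They are enharmonically equivalent.

Yes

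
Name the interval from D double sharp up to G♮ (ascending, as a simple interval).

Counting letters D–E–F–G gives a fourth.
D##→G = 3 semitones, 2 narrower than the perfect fourth (5), so doubly diminished.

doubly diminished fourth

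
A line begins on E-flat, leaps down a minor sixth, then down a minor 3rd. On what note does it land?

E

A minor sixth down from Eb is G (letter G, 8 semitones down).
A minor third down from G is E (letter E, 3 semitones down).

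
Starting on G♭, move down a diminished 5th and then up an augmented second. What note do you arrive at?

D#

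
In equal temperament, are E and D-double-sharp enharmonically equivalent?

Yes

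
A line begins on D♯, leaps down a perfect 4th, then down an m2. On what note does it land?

A perfect fourth down from D# is A# (letter A, 5 semitones down).
A minor second down from A# is G## (letter G, 1 semitone down).

G##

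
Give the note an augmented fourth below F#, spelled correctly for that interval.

C

A fourth below F lands on the letter C.
An augmented fourth spans 6 semitones, so F# moves to pitch class 0. On the letter C that is C.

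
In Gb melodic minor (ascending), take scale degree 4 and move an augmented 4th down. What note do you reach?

Scale degree 4 of Gb melodic minor (ascending) is Cb.
An augmented fourth (6 semitones) below Cb lands on the letter G, giving Gbb.

Gbb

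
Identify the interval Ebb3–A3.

The letter names run E→A, a span of 3 letter steps, so the interval is some kind of fourth.
Ebb to A is 7 semitones. A perfect fourth is 5, so 7 makes it doubly augmented.

doubly augmented fourth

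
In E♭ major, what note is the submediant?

Degree 6 takes the letter 5 steps above E, which is C.
In major, degree 6 sits 9 semitones above the tonic. Eb + 9 semitones is pitch class 0, spelled on C as C.

C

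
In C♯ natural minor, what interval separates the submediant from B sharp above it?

augmented second

The submediant of C# natural minor is A.
A up to B#: letters A→B make it a second; 3 semitones makes it augmented.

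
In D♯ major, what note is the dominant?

A#

Degree 5 takes the letter 4 steps above D, which is A.
In major, degree 5 sits 7 semitones above the tonic. D# + 7 semitones is pitch class 10, spelled on A as A#.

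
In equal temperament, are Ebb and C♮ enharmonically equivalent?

No

Ebb is pitch class 2; C is pitch class 0.
The pitch classes differ (2 vs. 0), so they are not enharmonic equivalents.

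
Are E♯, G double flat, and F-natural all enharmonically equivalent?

Yes

E# is pitch class 5; Gbb is pitch class 5; F is pitch class 5.
All spellings map to pitch class 5, so they are enharmonically equivalent.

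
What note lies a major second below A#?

A second below A lands on the letter G.
A major second spans 2 semitones, so A# moves to pitch class 8. On the letter G that is G#.

G#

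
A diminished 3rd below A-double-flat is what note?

F

A down a major third is F, so the target letter is F.
From Abb, a diminished third is 2 semitones down: F.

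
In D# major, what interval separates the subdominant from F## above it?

The subdominant of D# major is G#.
G# up to F##: letters G→F make it a seventh; 11 semitones makes it major.

major seventh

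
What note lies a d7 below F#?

G##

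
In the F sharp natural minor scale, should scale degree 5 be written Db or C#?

Each scale degree takes a distinct letter name. Degree 5 of a scale on F must use the letter C.
C# and Db are enharmonically the same pitch, but only C# uses the letter C, so it is the correct spelling here.

C#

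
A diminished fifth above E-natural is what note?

Bb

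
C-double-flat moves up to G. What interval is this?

doubly augmented fifth

The letter names run C→G, a span of 4 letter steps, so the interval is some kind of fifth.
Cbb to G is 9 semitones. A perfect fifth is 7, so 9 makes it doubly augmented.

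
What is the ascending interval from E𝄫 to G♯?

The letter names run E→G, a span of 2 letter steps, so the interval is some kind of third.
Ebb to G# is 6 semitones. A major third is 4, so 6 makes it doubly augmented.

doubly augmented third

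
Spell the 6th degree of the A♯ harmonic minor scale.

The A# harmonic minor scale runs A# B# C# D# E# F# G##.
Degree 6 is F#.

F#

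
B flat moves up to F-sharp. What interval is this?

augmented fifth

Counting letters B–C–D–E–F gives a fifth.
Bb→F# = 8 semitones, 1 wider than the perfect fifth (7), so augmented.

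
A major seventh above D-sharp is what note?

A seventh above D lands on the letter C.
A major seventh spans 11 semitones, so D# moves to pitch class 2. On the letter C that is C##.

C##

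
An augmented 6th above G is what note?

E#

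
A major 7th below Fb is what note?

Gbb

F down a major seventh is Gb, so the target letter is G.
From Fb, a major seventh is 11 semitones down: Gbb.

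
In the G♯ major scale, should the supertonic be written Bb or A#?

A#

Each scale degree takes a distinct letter name. Degree 2 of a scale on G must use the letter A.
A# and Bb are enharmonically the same pitch, but only A# uses the letter A, so it is the correct spelling here.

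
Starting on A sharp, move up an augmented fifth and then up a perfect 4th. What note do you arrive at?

A##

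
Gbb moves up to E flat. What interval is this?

augmented sixth

The letter names run G→E, a span of 5 letter steps, so the interval is some kind of sixth.
Gbb to Eb is 10 semitones. A major sixth is 9, so 10 makes it augmented.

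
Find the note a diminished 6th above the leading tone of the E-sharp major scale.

B

The leading tone of E# major is D##.
A diminished sixth (7 semitones) above D## lands on the letter B, giving B.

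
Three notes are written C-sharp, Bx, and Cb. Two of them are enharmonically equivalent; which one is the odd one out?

In 12-tone equal temperament, enharmonic equivalents share a pitch class. C# is pitch class 1; B## is pitch class 1; Cb is pitch class 11.
C# and B## share pitch class 1, while Cb is pitch class 11.

Cb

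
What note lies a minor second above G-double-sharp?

A second above G lands on the letter A.
A minor second spans 1 semitone, so G## moves to pitch class 10. On the letter A that is A#.

A#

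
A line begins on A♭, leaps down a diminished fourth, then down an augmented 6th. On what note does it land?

Gb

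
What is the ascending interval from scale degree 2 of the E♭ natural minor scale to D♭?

minor sixth

Scale degree 2 of Eb natural minor is F.
F up to Db: letters F→D make it a sixth; 8 semitones makes it minor.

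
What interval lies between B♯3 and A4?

Counting letters B–C–D–E–F–G–A gives a seventh.
B#→A = 9 semitones, 2 narrower than the major seventh (11), so diminished.

diminished seventh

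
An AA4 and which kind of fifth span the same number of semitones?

perfect

A doubly augmented fourth spans 7 semitones.
A fifth spanning 7 semitones is perfect (the perfect fifth is 7).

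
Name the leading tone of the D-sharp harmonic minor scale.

Degree 7 takes the letter 6 steps above D, which is C.
In harmonic minor, degree 7 sits 11 semitones above the tonic. D# + 11 semitones is pitch class 2, spelled on C as C##.

C##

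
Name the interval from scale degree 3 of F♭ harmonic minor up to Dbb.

Scale degree 3 of Fb harmonic minor is Abb.
Abb up to Dbb: letters A→D make it a fourth; 5 semitones makes it perfect.

perfect fourth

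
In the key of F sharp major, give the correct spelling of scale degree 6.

D#

Degree 6 takes the letter 5 steps above F, which is D.
In major, degree 6 sits 9 semitones above the tonic. F# + 9 semitones is pitch class 3, spelled on D as D#.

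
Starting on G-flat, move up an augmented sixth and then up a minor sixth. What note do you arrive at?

C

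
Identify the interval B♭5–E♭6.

perfect fourth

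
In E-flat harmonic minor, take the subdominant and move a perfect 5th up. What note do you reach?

Eb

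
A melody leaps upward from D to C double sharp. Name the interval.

augmented seventh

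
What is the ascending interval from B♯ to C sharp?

Counting letters B–C gives a second.
B#→C# = 1 semitone, 1 narrower than the major second (2), so minor.

minor second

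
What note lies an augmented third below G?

A third below G lands on the letter E.
An augmented third spans 5 semitones, so G moves to pitch class 2. On the letter E that is Ebb.

Ebb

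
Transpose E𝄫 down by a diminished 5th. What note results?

Ab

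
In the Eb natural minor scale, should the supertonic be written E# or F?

Each scale degree takes a distinct letter name. Degree 2 of a scale on E must use the letter F.
F and E# are enharmonically the same pitch, but only F uses the letter F, so it is the correct spelling here.

F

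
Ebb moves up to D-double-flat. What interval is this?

minor seventh

The letter names run E→D, a span of 6 letter steps, so the interval is some kind of seventh.
Ebb to Dbb is 10 semitones. A major seventh is 11, so 10 makes it minor.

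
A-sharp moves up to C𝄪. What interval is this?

major third

Counting letters A–B–C gives a third.
A#→C## = 4 semitones, exactly the major third.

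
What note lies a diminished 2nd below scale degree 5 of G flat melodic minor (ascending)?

C#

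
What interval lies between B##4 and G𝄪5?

Counting letters B–C–D–E–F–G gives a sixth.
B##→G## = 8 semitones, 1 narrower than the major sixth (9), so minor.

minor sixth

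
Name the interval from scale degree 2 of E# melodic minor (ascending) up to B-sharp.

perfect fourth

Scale degree 2 of E# melodic minor (ascending) is F##.
F## up to B#: letters F→B make it a fourth; 5 semitones makes it perfect.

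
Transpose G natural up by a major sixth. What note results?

E

G up a major sixth is E, so the target letter is E.
From G, a major sixth is 9 semitones up: E.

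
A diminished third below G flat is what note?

E

G down a major third is Eb, so the target letter is E.
From Gb, a diminished third is 2 semitones down: E.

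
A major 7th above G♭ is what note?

A seventh above G lands on the letter F.
A major seventh spans 11 semitones, so Gb moves to pitch class 5. On the letter F that is F.

F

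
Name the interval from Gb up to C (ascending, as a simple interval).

The letter names run G→C, a span of 3 letter steps, so the interval is some kind of fourth.
Gb to C is 6 semitones. A perfect fourth is 5, so 6 makes it augmented.

augmented fourth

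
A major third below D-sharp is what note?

D down a major third is Bb, so the target letter is B.
From D#, a major third is 4 semitones down: B.

B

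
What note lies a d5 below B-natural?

B down a perfect fifth is E, so the target letter is E.
From B, a diminished fifth is 6 semitones down: E#.

E#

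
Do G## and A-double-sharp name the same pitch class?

No

G## is pitch class 9; A## is pitch class 11.
The pitch classes differ (9 vs. 11), so they are not enharmonic equivalents.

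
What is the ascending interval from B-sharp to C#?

minor second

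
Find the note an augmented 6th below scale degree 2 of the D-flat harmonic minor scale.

Gbb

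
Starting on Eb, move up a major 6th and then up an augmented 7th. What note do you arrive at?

B#

A major sixth up from Eb is C (letter C, 9 semitones up).
An augmented seventh up from C is B# (letter B, 12 semitones up).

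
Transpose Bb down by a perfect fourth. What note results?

A fourth below B lands on the letter F.
A perfect fourth spans 5 semitones, so Bb moves to pitch class 5. On the letter F that is F.

F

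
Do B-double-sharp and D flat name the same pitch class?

B## is pitch class 1; Db is pitch class 1.
All spellings map to pitch class 1, so they are enharmonically equivalent.

Yes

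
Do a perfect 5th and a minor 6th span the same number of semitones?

A perfect fifth spans 7 semitones; a minor sixth spans 8.
The spans differ, so they are not enharmonic equivalents.

No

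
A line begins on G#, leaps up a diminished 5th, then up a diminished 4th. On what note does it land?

Gb

A diminished fifth up from G# is D (letter D, 6 semitones up).
A diminished fourth up from D is Gb (letter G, 4 semitones up).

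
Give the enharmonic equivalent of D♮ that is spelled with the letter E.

Ebb

D is pitch class 2. The letter E alone is pitch class 4.
To reach pitch class 2 from E requires an offset of -2 semitones, i.e. double flat: Ebb.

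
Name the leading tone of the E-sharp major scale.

D##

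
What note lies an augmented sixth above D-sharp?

B##

D up a major sixth is B, so the target letter is B.
From D#, an augmented sixth is 10 semitones up: B##.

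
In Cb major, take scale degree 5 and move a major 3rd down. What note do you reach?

Ebb

Scale degree 5 of Cb major is Gb.
A major third (4 semitones) below Gb lands on the letter E, giving Ebb.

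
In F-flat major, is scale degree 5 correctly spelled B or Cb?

Each scale degree takes a distinct letter name. Degree 5 of a scale on F must use the letter C.
Cb and B are enharmonically the same pitch, but only Cb uses the letter C, so it is the correct spelling here.

Cb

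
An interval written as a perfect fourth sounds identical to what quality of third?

A perfect fourth spans 5 semitones.
A third spanning 5 semitones is augmented (the major third is 4).

augmented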